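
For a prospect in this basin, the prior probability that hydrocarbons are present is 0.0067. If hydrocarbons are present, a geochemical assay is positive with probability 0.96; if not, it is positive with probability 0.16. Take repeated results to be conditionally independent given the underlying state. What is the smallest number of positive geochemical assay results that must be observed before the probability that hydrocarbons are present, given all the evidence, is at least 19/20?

5

Prior odds: 0.0067 ÷ 0.9933 = 67/9933.
Likelihood ratio of a positive = 0.96/0.16 = 6.
Target posterior odds = 0.95/0.05 = 19.
Need (67/9933) × 6ⁿ ≥ 19, i.e. 6ⁿ ≥ 188727/67.
6⁴ = 1296 falls short of 188727/67 but 6⁵ = 7776 reaches it, so n = 5.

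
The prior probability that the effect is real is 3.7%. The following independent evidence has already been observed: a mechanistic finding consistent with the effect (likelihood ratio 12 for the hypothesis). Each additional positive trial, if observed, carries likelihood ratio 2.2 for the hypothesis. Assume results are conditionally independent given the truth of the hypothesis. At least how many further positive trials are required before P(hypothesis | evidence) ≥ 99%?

Prior odds = 0.037/0.963 = 37/963.
Bayes factor of the evidence already in hand = 12.
Odds after that evidence = (37/963) × 12 = 148/321.
Target odds = 0.99/0.01 = 99.
Need 2.2ⁿ ≥ 99 ÷ (148/321) = 31779/148.
2.2⁶ = 1771561/15625 falls short of 31779/148 but 2.2⁷ = 19487171/78125 reaches it, so n = 7.

7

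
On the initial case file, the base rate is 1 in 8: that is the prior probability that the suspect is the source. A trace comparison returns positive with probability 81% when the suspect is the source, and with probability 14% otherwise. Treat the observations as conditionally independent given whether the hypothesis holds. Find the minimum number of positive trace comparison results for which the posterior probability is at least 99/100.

4

Prior odds = 0.125/0.875 = 1/7.
Likelihood ratio of a positive result = 0.81/0.14 = 81/14.
Target odds: 0.99 ÷ 0.01 = 99.
Need (1/7) × (81/14)ⁿ ≥ 99, i.e. (81/14)ⁿ ≥ 693.
(81/14)³ = 531441/2744 falls short of 693 but (81/14)⁴ = 43046721/38416 reaches it, so n = 4.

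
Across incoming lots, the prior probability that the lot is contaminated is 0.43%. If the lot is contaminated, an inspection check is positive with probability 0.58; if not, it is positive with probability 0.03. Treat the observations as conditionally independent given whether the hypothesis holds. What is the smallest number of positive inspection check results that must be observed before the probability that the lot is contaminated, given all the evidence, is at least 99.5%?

4

Prior odds: 0.0043 ÷ 0.9957 = 43/9957.
Likelihood ratio of a positive = 0.58/0.03 = 58/3.
Target odds: 0.995 ÷ 0.005 = 199.
Need (43/9957) × (58/3)ⁿ ≥ 199, i.e. (58/3)ⁿ ≥ 1981443/43.
(58/3)³ = 195112/27 falls short of 1981443/43 but (58/3)⁴ = 11316496/81 reaches it, so n = 4.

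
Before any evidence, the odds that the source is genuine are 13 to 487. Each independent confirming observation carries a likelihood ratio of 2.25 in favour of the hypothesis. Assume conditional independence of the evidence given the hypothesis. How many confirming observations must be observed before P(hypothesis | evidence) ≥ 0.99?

11

Prior odds = 13/487.
Likelihood ratio per confirming observation = 2.25.
Target odds: 0.99 ÷ 0.01 = 99.
Need (13/487) × 2.25ⁿ ≥ 99, i.e. 2.25ⁿ ≥ 48213/13.
2.25¹⁰ ≈3325.26 falls short of 48213/13 but 2.25¹¹ ≈7481.83 reaches it, so n = 11.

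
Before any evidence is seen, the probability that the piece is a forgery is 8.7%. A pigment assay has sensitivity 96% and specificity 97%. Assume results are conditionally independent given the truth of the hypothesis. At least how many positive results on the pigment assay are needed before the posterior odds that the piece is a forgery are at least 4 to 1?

Prior odds: 0.087 ÷ 0.913 = 87/913.
False-positive rate = 1 − 0.97 = 0.03; likelihood ratio of a positive = 0.96/0.03 = 32.
Target odds = 4.
Need (87/913) × 32ⁿ ≥ 4, i.e. 32ⁿ ≥ 3652/87.
32¹ = 32 falls short of 3652/87 but 32² = 1024 reaches it, so n = 2.

2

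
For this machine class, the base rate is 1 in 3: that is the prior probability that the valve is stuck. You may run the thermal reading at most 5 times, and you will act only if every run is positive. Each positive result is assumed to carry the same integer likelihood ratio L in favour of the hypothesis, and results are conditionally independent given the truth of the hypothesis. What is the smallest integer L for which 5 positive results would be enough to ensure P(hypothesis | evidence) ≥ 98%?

3

Prior odds = (1/3)/(2/3) = 0.5.
Target odds = 0.98/0.02 = 49.
Need L⁵ ≥ 49 ÷ 0.5 = 98.
2⁵ = 32 < 98 ≤ 243 = 3⁵, so L = 3.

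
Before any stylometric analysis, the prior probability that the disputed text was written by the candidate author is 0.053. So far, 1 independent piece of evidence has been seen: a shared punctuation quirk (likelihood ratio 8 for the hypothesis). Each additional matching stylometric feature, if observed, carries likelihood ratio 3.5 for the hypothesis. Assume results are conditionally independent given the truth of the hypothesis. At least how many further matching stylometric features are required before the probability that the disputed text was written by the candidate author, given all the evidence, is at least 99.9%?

Prior odds = 0.053/0.947 = 53/947.
Bayes factor of the evidence already in hand = 8.
Odds after that evidence = (53/947) × 8 = 424/947.
Target odds = 0.999/0.001 = 999.
Need 3.5ⁿ ≥ 999 ÷ (424/947) = 946053/424.
3.5⁶ = 1838.265625 falls short of 946053/424 but 3.5⁷ = 823543/128 reaches it, so n = 7.

7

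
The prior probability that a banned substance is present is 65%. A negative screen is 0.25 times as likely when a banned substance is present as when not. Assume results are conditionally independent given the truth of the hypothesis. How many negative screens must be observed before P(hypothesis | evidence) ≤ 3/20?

2

Prior odds = 0.65/0.35 = 13/7.
Likelihood ratio per negative screen = 0.25.
Target odds: 0.15 ÷ 0.85 = 3/17.
Require 0.25ⁿ ≤ 3/17 ÷ (13/7) = 21/221.
0.25¹ = 0.25 is still above 21/221 but 0.25² = 0.0625 is at or below it, so n = 2.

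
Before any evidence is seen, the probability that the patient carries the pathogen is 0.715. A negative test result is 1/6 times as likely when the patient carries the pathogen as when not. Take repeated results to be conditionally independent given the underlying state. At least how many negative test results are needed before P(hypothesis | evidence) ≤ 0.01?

4

Prior odds: 0.715 ÷ 0.285 = 143/57.
Likelihood ratio per negative test result = 1/6.
Target odds: 0.01 ÷ 0.99 = 1/99.
Need (143/57) × (1/6)ⁿ ≤ 1/99, i.e. (1/6)ⁿ ≤ 19/4719.
(1/6)³ = 1/216 is still above 19/4719 but (1/6)⁴ = 1/1296 is at or below it, so n = 4.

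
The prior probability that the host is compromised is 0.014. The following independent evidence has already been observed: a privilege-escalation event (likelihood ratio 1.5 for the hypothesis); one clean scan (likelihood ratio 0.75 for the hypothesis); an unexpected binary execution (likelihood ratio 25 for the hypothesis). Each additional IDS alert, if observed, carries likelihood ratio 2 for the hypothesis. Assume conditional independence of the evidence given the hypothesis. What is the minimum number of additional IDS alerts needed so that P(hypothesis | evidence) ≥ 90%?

5

Prior odds = 0.014/0.986 = 7/493.
Combined Bayes factor of the evidence already in hand = 1.5 × 0.75 × 25 = 28.125.
Odds after that evidence = (7/493) × 28.125 = 1575/3944.
Target odds = 0.9/0.1 = 9.
Need 2ⁿ ≥ 9 ÷ (1575/3944) = 3944/175.
2⁴ = 16 falls short of 3944/175 but 2⁵ = 32 reaches it, so n = 5.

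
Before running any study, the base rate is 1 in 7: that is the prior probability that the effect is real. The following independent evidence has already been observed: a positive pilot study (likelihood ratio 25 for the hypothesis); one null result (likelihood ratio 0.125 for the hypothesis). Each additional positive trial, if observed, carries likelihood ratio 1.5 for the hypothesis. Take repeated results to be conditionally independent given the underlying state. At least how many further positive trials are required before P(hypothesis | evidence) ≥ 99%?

Prior odds = (1/7)/(6/7) = 1/6.
Combined Bayes factor of the evidence already in hand = 25 × 0.125 = 3.125.
Odds after that evidence = (1/6) × 3.125 = 25/48.
Target odds = 0.99/0.01 = 99.
Need 1.5ⁿ ≥ 99 ÷ (25/48) = 190.08.
1.5¹² = 531441/4096 falls short of 190.08 but 1.5¹³ = 1594323/8192 reaches it, so n = 13.

13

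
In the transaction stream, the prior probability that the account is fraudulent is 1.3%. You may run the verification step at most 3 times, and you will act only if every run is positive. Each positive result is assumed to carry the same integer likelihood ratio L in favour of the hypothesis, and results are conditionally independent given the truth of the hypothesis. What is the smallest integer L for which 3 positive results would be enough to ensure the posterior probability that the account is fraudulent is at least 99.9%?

Prior odds = 0.013/0.987 = 13/987.
Target odds = 0.999/0.001 = 999.
Need L³ ≥ 999 ÷ (13/987) = 986013/13.
42³ = 74088 < 986013/13 ≤ 79507 = 43³, so L = 43.

43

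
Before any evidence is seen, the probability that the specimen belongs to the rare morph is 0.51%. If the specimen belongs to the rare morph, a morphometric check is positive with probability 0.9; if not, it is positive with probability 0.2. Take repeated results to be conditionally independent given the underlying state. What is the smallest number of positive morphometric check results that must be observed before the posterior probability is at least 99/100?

Prior odds = 0.0051/0.9949 = 51/9949.
Likelihood ratio of a positive = 0.9/0.2 = 4.5.
Target odds: 0.99 ÷ 0.01 = 99.
Need (51/9949) × 4.5ⁿ ≥ 99, i.e. 4.5ⁿ ≥ 328317/17.
4.5⁶ = 8303.765625 falls short of 328317/17 but 4.5⁷ = 4782969/128 reaches it, so n = 7.

7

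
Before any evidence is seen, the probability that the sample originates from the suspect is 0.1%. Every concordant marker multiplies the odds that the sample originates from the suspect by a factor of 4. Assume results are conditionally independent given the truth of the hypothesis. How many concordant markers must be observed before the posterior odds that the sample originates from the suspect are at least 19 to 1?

8

Prior odds: 0.001 ÷ 0.999 = 1/999.
Likelihood ratio per concordant marker = 4.
Target odds = 19.
Require 4ⁿ ≥ 19 ÷ (1/999) = 18981.
4⁷ = 16384 falls short of 18981 but 4⁸ = 65536 reaches it, so n = 8.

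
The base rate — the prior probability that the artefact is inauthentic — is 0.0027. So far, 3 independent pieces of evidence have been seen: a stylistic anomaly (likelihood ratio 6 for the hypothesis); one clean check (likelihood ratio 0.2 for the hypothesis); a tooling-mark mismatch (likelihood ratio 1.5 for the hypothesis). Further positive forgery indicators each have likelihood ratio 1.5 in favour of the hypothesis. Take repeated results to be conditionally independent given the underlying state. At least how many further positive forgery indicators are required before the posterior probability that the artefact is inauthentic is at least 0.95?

Prior odds = 0.0027/0.9973 = 27/9973.
Combined Bayes factor of the evidence already in hand = 6 × 0.2 × 1.5 = 1.8.
Odds after that evidence = (27/9973) × 1.8 = 243/49865.
Target odds = 0.95/0.05 = 19.
Need 1.5ⁿ ≥ 19 ÷ (243/49865) = 947435/243.
1.5²⁰ ≈3325.26 falls short of 947435/243 but 1.5²¹ ≈4987.89 reaches it, so n = 21.

21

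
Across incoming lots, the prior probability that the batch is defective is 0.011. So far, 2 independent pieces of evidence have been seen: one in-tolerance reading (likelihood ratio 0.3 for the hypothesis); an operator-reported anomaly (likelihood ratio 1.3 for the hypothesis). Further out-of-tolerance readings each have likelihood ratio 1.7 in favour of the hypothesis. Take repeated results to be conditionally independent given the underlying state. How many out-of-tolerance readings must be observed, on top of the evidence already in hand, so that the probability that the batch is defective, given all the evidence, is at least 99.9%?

24

Prior odds = 0.011/0.989 = 11/989.
Combined Bayes factor of the evidence already in hand = 0.3 × 1.3 = 0.39.
Odds after that evidence = (11/989) × 0.39 = 429/98900.
Target odds = 0.999/0.001 = 999.
Need 1.7ⁿ ≥ 999 ÷ (429/98900) = 32933700/143.
1.7²³ ≈199676 falls short of 32933700/143 but 1.7²⁴ ≈339449 reaches it, so n = 24.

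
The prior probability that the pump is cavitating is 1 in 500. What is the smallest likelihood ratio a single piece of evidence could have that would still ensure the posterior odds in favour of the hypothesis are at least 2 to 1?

Prior odds = 0.002/0.998 = 1/499.
Target odds = 2.
Required Bayes factor = 2 ÷ (1/499) = 998.

998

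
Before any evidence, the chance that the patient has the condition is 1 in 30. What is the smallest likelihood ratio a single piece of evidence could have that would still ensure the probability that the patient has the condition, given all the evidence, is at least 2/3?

Prior odds = (1/30)/(29/30) = 1/29.
Target odds = (2/3)/(1/3) = 2.
Required Bayes factor = 2 ÷ (1/29) = 58.

58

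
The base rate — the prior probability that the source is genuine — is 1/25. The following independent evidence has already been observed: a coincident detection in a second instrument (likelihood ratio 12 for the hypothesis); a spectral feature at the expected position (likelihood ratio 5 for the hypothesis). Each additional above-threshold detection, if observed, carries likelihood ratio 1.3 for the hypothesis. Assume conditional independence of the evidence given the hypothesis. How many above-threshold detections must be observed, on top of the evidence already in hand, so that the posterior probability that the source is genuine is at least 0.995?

17

Prior odds = 0.04/0.96 = 1/24.
Combined Bayes factor of the evidence already in hand = 12 × 5 = 60.
Odds after that evidence = (1/24) × 60 = 2.5.
Target odds = 0.995/0.005 = 199.
Need 1.3ⁿ ≥ 199 ÷ 2.5 = 79.6.
1.3¹⁶ ≈66.5417 falls short of 79.6 but 1.3¹⁷ ≈86.5042 reaches it, so n = 17.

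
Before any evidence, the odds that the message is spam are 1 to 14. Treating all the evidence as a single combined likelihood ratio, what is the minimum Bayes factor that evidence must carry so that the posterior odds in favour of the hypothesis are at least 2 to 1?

Prior odds = 1/14.
Target odds = 2.
Required Bayes factor = 2 ÷ (1/14) = 28.

28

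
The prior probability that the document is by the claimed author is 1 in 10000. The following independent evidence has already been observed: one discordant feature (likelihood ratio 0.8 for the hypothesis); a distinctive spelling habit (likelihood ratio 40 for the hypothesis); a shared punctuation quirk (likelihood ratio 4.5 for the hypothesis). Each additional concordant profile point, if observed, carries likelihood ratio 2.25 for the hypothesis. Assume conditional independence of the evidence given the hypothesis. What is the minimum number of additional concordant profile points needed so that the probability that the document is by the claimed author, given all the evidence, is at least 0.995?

Prior odds = 0.0001/0.9999 = 1/9999.
Combined Bayes factor of the evidence already in hand = 0.8 × 40 × 4.5 = 144.
Odds after that evidence = (1/9999) × 144 = 16/1111.
Target odds = 0.995/0.005 = 199.
Need 2.25ⁿ ≥ 199 ÷ (16/1111) = 13818.0625.
2.25¹¹ ≈7481.83 falls short of 13818.0625 but 2.25¹² ≈16834.1 reaches it, so n = 12.

12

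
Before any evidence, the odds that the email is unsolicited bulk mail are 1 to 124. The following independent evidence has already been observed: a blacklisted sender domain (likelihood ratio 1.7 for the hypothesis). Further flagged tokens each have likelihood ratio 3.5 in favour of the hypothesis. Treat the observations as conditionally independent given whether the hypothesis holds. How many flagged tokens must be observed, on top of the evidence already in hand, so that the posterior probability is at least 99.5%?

Prior odds = 1/124.
Bayes factor of the evidence already in hand = 1.7.
Odds after that evidence = (1/124) × 1.7 = 17/1240.
Target odds = 0.995/0.005 = 199.
Need 3.5ⁿ ≥ 199 ÷ (17/1240) = 246760/17.
3.5⁷ = 823543/128 falls short of 246760/17 but 3.5⁸ = 5764801/256 reaches it, so n = 8.

8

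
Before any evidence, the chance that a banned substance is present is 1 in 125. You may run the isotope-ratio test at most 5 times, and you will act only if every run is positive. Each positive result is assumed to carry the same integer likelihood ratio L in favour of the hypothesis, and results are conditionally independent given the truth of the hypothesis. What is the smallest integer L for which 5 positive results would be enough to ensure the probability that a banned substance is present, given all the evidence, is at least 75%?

4

Prior odds = 0.008/0.992 = 1/124.
Target odds = 0.75/0.25 = 3.
Need L⁵ ≥ 3 ÷ (1/124) = 372.
3⁵ = 243 < 372 ≤ 1024 = 4⁵, so L = 4.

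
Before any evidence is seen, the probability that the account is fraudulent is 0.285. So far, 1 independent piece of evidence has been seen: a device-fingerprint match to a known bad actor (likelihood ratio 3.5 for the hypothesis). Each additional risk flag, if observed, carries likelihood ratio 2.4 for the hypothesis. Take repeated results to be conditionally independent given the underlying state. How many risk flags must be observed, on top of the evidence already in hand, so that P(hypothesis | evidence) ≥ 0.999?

Prior odds = 0.285/0.715 = 57/143.
Bayes factor of the evidence already in hand = 3.5.
Odds after that evidence = (57/143) × 3.5 = 399/286.
Target odds = 0.999/0.001 = 999.
Need 2.4ⁿ ≥ 999 ÷ (399/286) = 95238/133.
2.4⁷ = 35831808/78125 falls short of 95238/133 but 2.4⁸ = 429981696/390625 reaches it, so n = 8.

8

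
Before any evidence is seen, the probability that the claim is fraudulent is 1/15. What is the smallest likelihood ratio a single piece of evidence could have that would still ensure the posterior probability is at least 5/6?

Prior odds = (1/15)/(14/15) = 1/14.
Target odds = (5/6)/(1/6) = 5.
Required Bayes factor = 5 ÷ (1/14) = 70.

70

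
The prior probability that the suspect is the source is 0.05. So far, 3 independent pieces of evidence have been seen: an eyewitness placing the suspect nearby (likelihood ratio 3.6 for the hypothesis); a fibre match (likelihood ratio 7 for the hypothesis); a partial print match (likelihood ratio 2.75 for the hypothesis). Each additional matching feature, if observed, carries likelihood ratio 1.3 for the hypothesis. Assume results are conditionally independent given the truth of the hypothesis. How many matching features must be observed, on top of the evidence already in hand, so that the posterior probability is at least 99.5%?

16

Prior odds = 0.05/0.95 = 1/19.
Combined Bayes factor of the evidence already in hand = 3.6 × 7 × 2.75 = 69.3.
Odds after that evidence = (1/19) × 69.3 = 693/190.
Target odds = 0.995/0.005 = 199.
Need 1.3ⁿ ≥ 199 ÷ (693/190) = 37810/693.
1.3¹⁵ ≈51.1859 falls short of 37810/693 but 1.3¹⁶ ≈66.5417 reaches it, so n = 16.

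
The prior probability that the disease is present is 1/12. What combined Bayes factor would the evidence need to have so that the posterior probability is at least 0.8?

Prior odds = (1/12)/(11/12) = 1/11.
Target odds = 0.8/0.2 = 4.
Required Bayes factor = 4 ÷ (1/11) = 44.

44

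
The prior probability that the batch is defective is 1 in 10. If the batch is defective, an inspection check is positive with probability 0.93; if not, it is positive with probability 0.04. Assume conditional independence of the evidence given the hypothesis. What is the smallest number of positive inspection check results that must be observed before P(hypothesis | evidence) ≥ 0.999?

3

Prior odds: 0.1 ÷ 0.9 = 1/9.
Likelihood ratio of a positive = 0.93/0.04 = 23.25.
Target posterior odds = 0.999/0.001 = 999.
Need (1/9) × 23.25ⁿ ≥ 999, i.e. 23.25ⁿ ≥ 8991.
23.25² = 540.5625 falls short of 8991 but 23.25³ = 804357/64 reaches it, so n = 3.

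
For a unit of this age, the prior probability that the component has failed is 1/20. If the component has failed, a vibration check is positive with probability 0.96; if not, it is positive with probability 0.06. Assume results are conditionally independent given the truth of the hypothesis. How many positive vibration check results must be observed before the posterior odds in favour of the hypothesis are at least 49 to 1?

3

Prior odds = 0.05/0.95 = 1/19.
Likelihood ratio of a positive = 0.96/0.06 = 16.
Target odds = 49.
Require 16ⁿ ≥ 49 ÷ (1/19) = 931.
16² = 256 falls short of 931 but 16³ = 4096 reaches it, so n = 3.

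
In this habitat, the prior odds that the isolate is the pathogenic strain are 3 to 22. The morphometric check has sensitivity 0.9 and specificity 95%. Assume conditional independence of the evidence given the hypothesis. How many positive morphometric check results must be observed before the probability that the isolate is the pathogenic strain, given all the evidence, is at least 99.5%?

3

Prior odds = 3/22.
False-positive rate = 1 − 0.95 = 0.05; likelihood ratio of a positive = 0.9/0.05 = 18.
Target odds: 0.995 ÷ 0.005 = 199.
Need (3/22) × 18ⁿ ≥ 199, i.e. 18ⁿ ≥ 4378/3.
18² = 324 falls short of 4378/3 but 18³ = 5832 reaches it, so n = 3.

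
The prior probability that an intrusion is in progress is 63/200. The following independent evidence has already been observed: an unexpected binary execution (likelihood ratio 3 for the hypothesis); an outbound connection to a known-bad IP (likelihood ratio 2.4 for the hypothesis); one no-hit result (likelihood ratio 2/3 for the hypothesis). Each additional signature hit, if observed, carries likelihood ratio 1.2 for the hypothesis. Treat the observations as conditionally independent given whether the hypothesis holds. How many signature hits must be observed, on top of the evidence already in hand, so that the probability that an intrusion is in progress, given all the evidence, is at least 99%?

Prior odds = 0.315/0.685 = 63/137.
Combined Bayes factor of the evidence already in hand = 3 × 2.4 × (2/3) = 4.8.
Odds after that evidence = (63/137) × 4.8 = 1512/685.
Target odds = 0.99/0.01 = 99.
Need 1.2ⁿ ≥ 99 ÷ (1512/685) = 7535/168.
1.2²⁰ ≈38.3376 falls short of 7535/168 but 1.2²¹ ≈46.0051 reaches it, so n = 21.

21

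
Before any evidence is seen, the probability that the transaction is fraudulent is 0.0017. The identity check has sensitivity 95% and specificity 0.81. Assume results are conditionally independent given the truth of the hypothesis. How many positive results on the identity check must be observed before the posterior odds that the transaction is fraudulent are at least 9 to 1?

6

Prior odds = 0.0017/0.9983 = 17/9983.
False-positive rate = 1 − 0.81 = 0.19; likelihood ratio of a positive = 0.95/0.19 = 5.
Target odds = 9.
Need (17/9983) × 5ⁿ ≥ 9, i.e. 5ⁿ ≥ 89847/17.
5⁵ = 3125 falls short of 89847/17 but 5⁶ = 15625 reaches it, so n = 6.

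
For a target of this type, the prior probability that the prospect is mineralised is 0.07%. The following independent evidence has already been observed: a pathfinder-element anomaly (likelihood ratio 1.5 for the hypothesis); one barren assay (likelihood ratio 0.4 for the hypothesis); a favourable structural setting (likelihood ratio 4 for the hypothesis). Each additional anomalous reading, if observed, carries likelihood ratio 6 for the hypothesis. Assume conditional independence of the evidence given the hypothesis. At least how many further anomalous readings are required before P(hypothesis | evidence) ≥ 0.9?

Prior odds = 0.0007/0.9993 = 7/9993.
Combined Bayes factor of the evidence already in hand = 1.5 × 0.4 × 4 = 2.4.
Odds after that evidence = (7/9993) × 2.4 = 28/16655.
Target odds = 0.9/0.1 = 9.
Need 6ⁿ ≥ 9 ÷ (28/16655) = 149895/28.
6⁴ = 1296 falls short of 149895/28 but 6⁵ = 7776 reaches it, so n = 5.

5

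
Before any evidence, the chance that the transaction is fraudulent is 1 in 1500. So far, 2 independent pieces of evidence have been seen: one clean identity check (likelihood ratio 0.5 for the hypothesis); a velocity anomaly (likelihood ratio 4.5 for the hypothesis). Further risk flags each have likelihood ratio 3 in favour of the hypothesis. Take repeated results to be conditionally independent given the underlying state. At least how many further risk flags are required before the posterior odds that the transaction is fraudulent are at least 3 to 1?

7

Prior odds = (1/1500)/(1499/1500) = 1/1499.
Combined Bayes factor of the evidence already in hand = 0.5 × 4.5 = 2.25.
Odds after that evidence = (1/1499) × 2.25 = 9/5996.
Target odds = 3.
Need 3ⁿ ≥ 3 ÷ (9/5996) = 5996/3.
3⁶ = 729 falls short of 5996/3 but 3⁷ = 2187 reaches it, so n = 7.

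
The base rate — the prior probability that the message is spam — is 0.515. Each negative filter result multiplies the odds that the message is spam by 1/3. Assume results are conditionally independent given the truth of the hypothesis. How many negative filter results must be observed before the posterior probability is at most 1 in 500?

Prior odds: 0.515 ÷ 0.485 = 103/97.
Likelihood ratio per negative filter result = 1/3.
Target posterior odds = 0.002/0.998 = 1/499.
Require (1/3)ⁿ ≤ 1/499 ÷ (103/97) = 97/51397.
(1/3)⁵ = 1/243 is still above 97/51397 but (1/3)⁶ = 1/729 is at or below it, so n = 6.

6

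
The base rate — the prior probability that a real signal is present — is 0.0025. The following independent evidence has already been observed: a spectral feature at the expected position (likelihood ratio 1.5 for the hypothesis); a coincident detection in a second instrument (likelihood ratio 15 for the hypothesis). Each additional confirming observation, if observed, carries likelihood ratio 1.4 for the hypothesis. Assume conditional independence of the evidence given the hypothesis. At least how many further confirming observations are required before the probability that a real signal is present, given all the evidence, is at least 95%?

Prior odds = 0.0025/0.9975 = 1/399.
Combined Bayes factor of the evidence already in hand = 1.5 × 15 = 22.5.
Odds after that evidence = (1/399) × 22.5 = 15/266.
Target odds = 0.95/0.05 = 19.
Need 1.4ⁿ ≥ 19 ÷ (15/266) = 5054/15.
1.4¹⁷ ≈304.913 falls short of 5054/15 but 1.4¹⁸ ≈426.879 reaches it, so n = 18.

18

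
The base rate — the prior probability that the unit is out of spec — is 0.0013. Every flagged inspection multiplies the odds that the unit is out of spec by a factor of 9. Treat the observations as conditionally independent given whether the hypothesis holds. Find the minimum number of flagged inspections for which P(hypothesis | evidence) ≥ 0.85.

4

Prior odds: 0.0013 ÷ 0.9987 = 13/9987.
Likelihood ratio per flagged inspection = 9.
Target odds: 0.85 ÷ 0.15 = 17/3.
Need (13/9987) × 9ⁿ ≥ 17/3, i.e. 9ⁿ ≥ 56593/13.
9³ = 729 falls short of 56593/13 but 9⁴ = 6561 reaches it, so n = 4.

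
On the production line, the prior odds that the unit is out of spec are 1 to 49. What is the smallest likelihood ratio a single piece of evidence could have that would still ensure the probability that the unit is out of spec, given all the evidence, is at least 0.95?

Prior odds = 1/49.
Target odds = 0.95/0.05 = 19.
Required Bayes factor = 19 ÷ (1/49) = 931.

931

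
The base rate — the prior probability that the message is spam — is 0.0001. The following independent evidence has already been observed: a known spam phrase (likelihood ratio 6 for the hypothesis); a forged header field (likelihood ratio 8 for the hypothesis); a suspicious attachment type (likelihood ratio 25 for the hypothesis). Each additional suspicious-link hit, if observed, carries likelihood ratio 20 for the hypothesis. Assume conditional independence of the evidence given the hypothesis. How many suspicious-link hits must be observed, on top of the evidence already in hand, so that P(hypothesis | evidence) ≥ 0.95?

2

Prior odds = 0.0001/0.9999 = 1/9999.
Combined Bayes factor of the evidence already in hand = 6 × 8 × 25 = 1200.
Odds after that evidence = (1/9999) × 1200 = 400/3333.
Target odds = 0.95/0.05 = 19.
Need 20ⁿ ≥ 19 ÷ (400/3333) = 158.3175.
20¹ = 20 falls short of 158.3175 but 20² = 400 reaches it, so n = 2.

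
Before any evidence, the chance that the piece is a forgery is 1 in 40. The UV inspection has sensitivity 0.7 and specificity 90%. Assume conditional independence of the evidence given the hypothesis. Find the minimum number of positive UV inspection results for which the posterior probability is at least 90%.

Prior odds = 0.025/0.975 = 1/39.
False-positive rate = 1 − 0.9 = 0.1; likelihood ratio of a positive = 0.7/0.1 = 7.
Target odds: 0.9 ÷ 0.1 = 9.
Need (1/39) × 7ⁿ ≥ 9, i.e. 7ⁿ ≥ 351.
7³ = 343 falls short of 351 but 7⁴ = 2401 reaches it, so n = 4.

4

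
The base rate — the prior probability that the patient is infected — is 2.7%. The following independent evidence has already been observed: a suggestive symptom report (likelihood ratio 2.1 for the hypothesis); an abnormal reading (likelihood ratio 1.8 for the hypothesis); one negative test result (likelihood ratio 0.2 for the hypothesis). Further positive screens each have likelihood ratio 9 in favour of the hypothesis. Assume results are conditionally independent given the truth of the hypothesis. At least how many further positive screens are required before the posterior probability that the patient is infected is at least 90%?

3

Prior odds = 0.027/0.973 = 27/973.
Combined Bayes factor of the evidence already in hand = 2.1 × 1.8 × 0.2 = 0.756.
Odds after that evidence = (27/973) × 0.756 = 729/34750.
Target odds = 0.9/0.1 = 9.
Need 9ⁿ ≥ 9 ÷ (729/34750) = 34750/81.
9² = 81 falls short of 34750/81 but 9³ = 729 reaches it, so n = 3.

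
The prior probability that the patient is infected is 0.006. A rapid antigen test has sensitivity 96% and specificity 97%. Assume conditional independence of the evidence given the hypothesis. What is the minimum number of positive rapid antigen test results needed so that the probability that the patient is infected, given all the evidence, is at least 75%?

Prior odds: 0.006 ÷ 0.994 = 3/497.
False-positive rate = 1 − 0.97 = 0.03; likelihood ratio of a positive = 0.96/0.03 = 32.
Target odds: 0.75 ÷ 0.25 = 3.
Need (3/497) × 32ⁿ ≥ 3, i.e. 32ⁿ ≥ 497.
32¹ = 32 falls short of 497 but 32² = 1024 reaches it, so n = 2.

2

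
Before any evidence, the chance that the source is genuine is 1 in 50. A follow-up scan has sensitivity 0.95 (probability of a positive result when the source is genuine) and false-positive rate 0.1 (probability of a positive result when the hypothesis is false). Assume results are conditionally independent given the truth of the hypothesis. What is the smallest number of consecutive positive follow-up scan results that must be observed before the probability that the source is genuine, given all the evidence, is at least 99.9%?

Prior odds: 0.02 ÷ 0.98 = 1/49.
Likelihood ratio of a positive result = 0.95/0.1 = 9.5.
Target posterior odds = 0.999/0.001 = 999.
Require 9.5ⁿ ≥ 999 ÷ (1/49) = 48951.
9.5⁴ = 8145.0625 falls short of 48951 but 9.5⁵ = 77378.09375 reaches it, so n = 5.

5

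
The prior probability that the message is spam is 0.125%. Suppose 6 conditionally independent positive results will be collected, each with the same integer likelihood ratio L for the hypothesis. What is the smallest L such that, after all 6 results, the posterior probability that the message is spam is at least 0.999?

Prior odds = 0.00125/0.99875 = 1/799.
Target odds = 0.999/0.001 = 999.
Need L⁶ ≥ 999 ÷ (1/799) = 798201.
9⁶ = 531441 < 798201 ≤ 1000000 = 10⁶, so L = 10.

10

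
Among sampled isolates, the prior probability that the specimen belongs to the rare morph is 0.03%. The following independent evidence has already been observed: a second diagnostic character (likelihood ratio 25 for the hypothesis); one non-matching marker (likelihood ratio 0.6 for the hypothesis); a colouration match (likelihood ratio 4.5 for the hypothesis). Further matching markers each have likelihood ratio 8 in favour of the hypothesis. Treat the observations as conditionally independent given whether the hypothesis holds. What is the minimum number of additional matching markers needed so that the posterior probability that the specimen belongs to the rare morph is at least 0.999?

6

Prior odds = 0.0003/0.9997 = 3/9997.
Combined Bayes factor of the evidence already in hand = 25 × 0.6 × 4.5 = 67.5.
Odds after that evidence = (3/9997) × 67.5 = 405/19994.
Target odds = 0.999/0.001 = 999.
Need 8ⁿ ≥ 999 ÷ (405/19994) = 739778/15.
8⁵ = 32768 falls short of 739778/15 but 8⁶ = 262144 reaches it, so n = 6.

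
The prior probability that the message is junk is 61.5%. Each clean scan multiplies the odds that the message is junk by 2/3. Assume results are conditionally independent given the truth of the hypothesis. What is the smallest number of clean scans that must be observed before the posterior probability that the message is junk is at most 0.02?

11

Prior odds: 0.615 ÷ 0.385 = 123/77.
Likelihood ratio per clean scan = 2/3.
Target posterior odds = 0.02/0.98 = 1/49.
Require (2/3)ⁿ ≤ 1/49 ÷ (123/77) = 11/861.
(2/3)¹⁰ = 1024/59049 is still above 11/861 but (2/3)¹¹ = 2048/177147 is at or below it, so n = 11.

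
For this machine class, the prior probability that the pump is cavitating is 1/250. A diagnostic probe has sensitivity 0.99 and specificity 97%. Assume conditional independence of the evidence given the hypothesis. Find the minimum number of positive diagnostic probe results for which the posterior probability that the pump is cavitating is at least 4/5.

Prior odds: 0.004 ÷ 0.996 = 1/249.
False-positive rate = 1 − 0.97 = 0.03; likelihood ratio of a positive = 0.99/0.03 = 33.
Target posterior odds = 0.8/0.2 = 4.
Need (1/249) × 33ⁿ ≥ 4, i.e. 33ⁿ ≥ 996.
33¹ = 33 falls short of 996 but 33² = 1089 reaches it, so n = 2.

2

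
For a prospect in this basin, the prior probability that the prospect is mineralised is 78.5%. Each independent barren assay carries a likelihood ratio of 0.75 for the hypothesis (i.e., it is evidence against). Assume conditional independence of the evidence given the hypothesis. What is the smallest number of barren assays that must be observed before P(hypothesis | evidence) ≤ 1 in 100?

21

Prior odds = 0.785/0.215 = 157/43.
Likelihood ratio per barren assay = 0.75.
Target odds: 0.01 ÷ 0.99 = 1/99.
Need (157/43) × 0.75ⁿ ≤ 1/99, i.e. 0.75ⁿ ≤ 43/15543.
0.75²⁰ ≈0.00317121 is still above 43/15543 but 0.75²¹ ≈0.00237841 is at or below it, so n = 21.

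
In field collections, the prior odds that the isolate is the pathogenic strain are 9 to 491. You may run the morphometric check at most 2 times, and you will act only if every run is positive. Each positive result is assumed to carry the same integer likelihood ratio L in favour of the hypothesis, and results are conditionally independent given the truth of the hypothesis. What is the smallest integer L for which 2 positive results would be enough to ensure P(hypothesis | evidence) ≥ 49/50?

52

Prior odds = 9/491.
Target odds = 0.98/0.02 = 49.
Need L² ≥ 49 ÷ (9/491) = 24059/9.
51² = 2601 < 24059/9 ≤ 2704 = 52², so L = 52.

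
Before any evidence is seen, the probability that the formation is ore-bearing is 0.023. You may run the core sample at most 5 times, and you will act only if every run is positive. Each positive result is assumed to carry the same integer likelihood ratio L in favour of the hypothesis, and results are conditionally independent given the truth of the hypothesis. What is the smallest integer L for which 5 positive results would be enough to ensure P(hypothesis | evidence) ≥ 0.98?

5

Prior odds = 0.023/0.977 = 23/977.
Target odds = 0.98/0.02 = 49.
Need L⁵ ≥ 49 ÷ (23/977) = 47873/23.
4⁵ = 1024 < 47873/23 ≤ 3125 = 5⁵, so L = 5.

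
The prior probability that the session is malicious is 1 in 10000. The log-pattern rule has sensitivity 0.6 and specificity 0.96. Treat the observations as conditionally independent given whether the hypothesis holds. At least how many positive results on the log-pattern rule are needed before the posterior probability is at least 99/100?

6

Prior odds: 0.0001 ÷ 0.9999 = 1/9999.
False-positive rate = 1 − 0.96 = 0.04; likelihood ratio of a positive = 0.6/0.04 = 15.
Target posterior odds = 0.99/0.01 = 99.
Need (1/9999) × 15ⁿ ≥ 99, i.e. 15ⁿ ≥ 989901.
15⁵ = 759375 falls short of 989901 but 15⁶ = 11390625 reaches it, so n = 6.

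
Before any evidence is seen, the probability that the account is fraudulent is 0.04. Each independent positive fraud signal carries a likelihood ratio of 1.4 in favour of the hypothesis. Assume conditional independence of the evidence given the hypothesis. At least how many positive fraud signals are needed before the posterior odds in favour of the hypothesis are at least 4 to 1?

Prior odds = 0.04/0.96 = 1/24.
Likelihood ratio per positive fraud signal = 1.4.
Target odds = 4.
Require 1.4ⁿ ≥ 4 ÷ (1/24) = 96.
1.4¹³ ≈79.3715 falls short of 96 but 1.4¹⁴ ≈111.12 reaches it, so n = 14.

14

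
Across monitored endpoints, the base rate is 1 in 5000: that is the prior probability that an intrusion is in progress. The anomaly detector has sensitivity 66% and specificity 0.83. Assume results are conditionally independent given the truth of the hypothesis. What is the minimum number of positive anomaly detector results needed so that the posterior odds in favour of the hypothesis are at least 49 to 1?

Prior odds: 0.0002 ÷ 0.9998 = 1/4999.
False-positive rate = 1 − 0.83 = 0.17; likelihood ratio of a positive = 0.66/0.17 = 66/17.
Target odds = 49.
Require (66/17)ⁿ ≥ 49 ÷ (1/4999) = 244951.
(66/17)⁹ ≈200380 falls short of 244951 but (66/17)¹⁰ ≈777947 reaches it, so n = 10.

10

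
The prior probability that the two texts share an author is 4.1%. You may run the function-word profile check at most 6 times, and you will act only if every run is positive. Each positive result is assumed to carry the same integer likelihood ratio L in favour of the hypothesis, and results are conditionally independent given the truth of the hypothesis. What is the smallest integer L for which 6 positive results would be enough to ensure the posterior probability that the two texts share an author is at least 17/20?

Prior odds = 0.041/0.959 = 41/959.
Target odds = 0.85/0.15 = 17/3.
Need L⁶ ≥ 17/3 ÷ (41/959) = 16303/123.
2⁶ = 64 < 16303/123 ≤ 729 = 3⁶, so L = 3.

3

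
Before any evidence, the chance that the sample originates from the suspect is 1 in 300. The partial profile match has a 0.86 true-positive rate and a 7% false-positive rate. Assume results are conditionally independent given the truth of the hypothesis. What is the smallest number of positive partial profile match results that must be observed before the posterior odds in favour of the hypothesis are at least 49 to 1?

4

Prior odds: (1/300) ÷ (299/300) = 1/299.
Likelihood ratio of a positive result = 0.86/0.07 = 86/7.
Target odds = 49.
Require (86/7)ⁿ ≥ 49 ÷ (1/299) = 14651.
(86/7)³ = 636056/343 falls short of 14651 but (86/7)⁴ = 54700816/2401 reaches it, so n = 4.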